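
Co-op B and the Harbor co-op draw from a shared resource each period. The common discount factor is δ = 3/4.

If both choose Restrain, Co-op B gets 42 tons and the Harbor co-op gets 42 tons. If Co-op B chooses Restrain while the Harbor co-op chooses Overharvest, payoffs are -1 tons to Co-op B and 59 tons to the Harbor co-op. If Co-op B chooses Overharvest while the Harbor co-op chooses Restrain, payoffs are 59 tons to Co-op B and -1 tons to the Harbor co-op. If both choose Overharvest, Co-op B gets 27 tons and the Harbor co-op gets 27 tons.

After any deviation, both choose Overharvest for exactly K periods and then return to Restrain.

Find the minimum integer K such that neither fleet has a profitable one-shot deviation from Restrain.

2

No profitable deviation requires (42−27)(δ+…+δ^K) ≥ 59−42, i.e. δ+…+δ^K ≥ 17/15 ≈ 1.1333.
With δ = 3/4, the partial sums are K=1: 0.7500, K=2: 1.3125.
K = 2 is the first length at which the sum reaches 1.1333.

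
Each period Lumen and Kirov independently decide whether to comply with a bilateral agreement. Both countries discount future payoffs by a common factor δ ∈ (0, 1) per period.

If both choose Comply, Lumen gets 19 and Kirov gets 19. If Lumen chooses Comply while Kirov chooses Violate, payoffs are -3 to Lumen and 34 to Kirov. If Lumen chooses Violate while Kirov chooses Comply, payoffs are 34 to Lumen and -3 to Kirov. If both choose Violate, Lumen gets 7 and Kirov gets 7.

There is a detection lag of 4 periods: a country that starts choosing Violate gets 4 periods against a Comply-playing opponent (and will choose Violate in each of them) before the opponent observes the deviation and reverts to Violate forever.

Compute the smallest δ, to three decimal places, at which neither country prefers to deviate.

0.863

A deviator earns 34 for 4 periods, then 7 forever; cooperating earns 19 forever. Multiplying the IC by (1−δ):
19 ≥ 34(1−δ^4) + 7δ^4, so 27·δ^4 ≥ 15 and δ^4 ≥ 5/9.
δ ≥ (5/9)^(1/4) ≈ 0.863.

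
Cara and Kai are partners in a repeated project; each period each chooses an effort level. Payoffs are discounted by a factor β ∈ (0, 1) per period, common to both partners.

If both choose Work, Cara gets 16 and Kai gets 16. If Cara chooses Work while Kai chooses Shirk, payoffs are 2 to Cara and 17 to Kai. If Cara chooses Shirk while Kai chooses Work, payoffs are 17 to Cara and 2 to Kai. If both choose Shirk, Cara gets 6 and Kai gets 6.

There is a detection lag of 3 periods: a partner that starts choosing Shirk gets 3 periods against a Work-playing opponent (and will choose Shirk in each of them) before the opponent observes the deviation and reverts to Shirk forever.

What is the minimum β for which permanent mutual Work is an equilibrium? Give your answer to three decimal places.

A deviator earns 17 for 3 periods, then 6 forever; cooperating earns 16 forever. Multiplying the IC by (1−β):
16 ≥ 17(1−β^3) + 6β^3, so 11·β^3 ≥ 1 and β^3 ≥ 1/11.
β ≥ (1/11)^(1/3) ≈ 0.450.

0.450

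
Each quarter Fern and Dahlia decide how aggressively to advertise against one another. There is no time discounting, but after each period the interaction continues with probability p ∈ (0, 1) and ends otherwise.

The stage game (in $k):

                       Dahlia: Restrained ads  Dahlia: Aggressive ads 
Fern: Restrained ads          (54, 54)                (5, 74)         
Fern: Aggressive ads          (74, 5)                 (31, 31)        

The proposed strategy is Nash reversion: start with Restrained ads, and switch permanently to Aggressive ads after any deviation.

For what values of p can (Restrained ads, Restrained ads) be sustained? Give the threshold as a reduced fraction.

With no time discounting, the continuation probability p plays the role of the discount factor.
Grim-trigger IC: 54/(1−p) ≥ 74 + 31p/(1−p) ⇒ p ≥ (74−54)/(74−31) = 20/43.

20/43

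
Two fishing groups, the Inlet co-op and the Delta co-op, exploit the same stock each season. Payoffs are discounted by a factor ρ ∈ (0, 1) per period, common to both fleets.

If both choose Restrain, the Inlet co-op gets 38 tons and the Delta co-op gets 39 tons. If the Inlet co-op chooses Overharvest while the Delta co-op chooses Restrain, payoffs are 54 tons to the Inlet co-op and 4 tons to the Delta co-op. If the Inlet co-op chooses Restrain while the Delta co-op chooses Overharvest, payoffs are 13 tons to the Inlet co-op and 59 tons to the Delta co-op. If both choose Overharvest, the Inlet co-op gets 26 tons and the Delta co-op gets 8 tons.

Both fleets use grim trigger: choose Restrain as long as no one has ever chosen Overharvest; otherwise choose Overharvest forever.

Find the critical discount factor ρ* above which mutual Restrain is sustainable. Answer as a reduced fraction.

4/7

the Inlet co-op's threshold: (54−38)/(54−26) = 4/7.
the Delta co-op's threshold: (59−39)/(59−8) = 20/51.
4/7 > 20/51, so the Inlet co-op binds and ρ* = 4/7.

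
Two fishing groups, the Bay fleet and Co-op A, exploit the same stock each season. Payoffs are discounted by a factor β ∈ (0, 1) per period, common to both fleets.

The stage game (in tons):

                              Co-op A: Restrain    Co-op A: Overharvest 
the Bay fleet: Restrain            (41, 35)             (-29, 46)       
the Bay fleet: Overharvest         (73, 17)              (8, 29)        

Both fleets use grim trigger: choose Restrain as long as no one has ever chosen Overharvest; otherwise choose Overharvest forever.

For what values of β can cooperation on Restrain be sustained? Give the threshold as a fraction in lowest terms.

11/17

the Bay fleet: cooperation gives 41 each period; deviation gives 73 once then 8 forever.
  41/(1−β) ≥ 73 + 8β/(1−β) ⇒ β ≥ 32/65.
Co-op A: cooperation gives 35 each period; deviation gives 46 once then 29 forever.
  β ≥ 11/17.
Both must hold, so the binding constraint is Co-op A's: β ≥ 11/17.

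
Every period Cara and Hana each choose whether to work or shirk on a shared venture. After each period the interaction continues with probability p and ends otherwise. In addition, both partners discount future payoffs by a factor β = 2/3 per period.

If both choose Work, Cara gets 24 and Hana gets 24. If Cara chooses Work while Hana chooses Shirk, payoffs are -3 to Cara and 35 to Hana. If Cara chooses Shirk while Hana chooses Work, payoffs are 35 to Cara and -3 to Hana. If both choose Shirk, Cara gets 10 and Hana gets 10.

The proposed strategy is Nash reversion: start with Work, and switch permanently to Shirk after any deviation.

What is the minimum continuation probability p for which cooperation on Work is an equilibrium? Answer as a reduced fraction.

33/50

With continuation probability p and discount β, the effective per-period discount factor is βp.
Grim-trigger IC: βp ≥ (35−24)/(35−10) = 11/25.
So p ≥ (11/25)/(2/3) = 33/50.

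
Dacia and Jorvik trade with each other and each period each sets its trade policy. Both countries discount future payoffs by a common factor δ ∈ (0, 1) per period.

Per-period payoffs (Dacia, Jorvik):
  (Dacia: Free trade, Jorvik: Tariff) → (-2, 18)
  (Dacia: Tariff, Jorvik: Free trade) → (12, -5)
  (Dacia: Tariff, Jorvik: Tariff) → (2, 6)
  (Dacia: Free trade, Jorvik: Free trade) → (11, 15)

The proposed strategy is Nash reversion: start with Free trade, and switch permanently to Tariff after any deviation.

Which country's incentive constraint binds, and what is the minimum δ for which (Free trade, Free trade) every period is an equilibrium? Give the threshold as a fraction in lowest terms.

For Dacia: deviation gain 12−11 = 1, per-period punishment loss 11−2 = 9. IC gives δ ≥ 1/10.
For Jorvik: gain 3, loss 9 per period, so δ ≥ 3/12 = 1/4.
The tighter constraint is Jorvik's, so cooperation needs δ ≥ 1/4.

Jorvik; δ ≥ 1/4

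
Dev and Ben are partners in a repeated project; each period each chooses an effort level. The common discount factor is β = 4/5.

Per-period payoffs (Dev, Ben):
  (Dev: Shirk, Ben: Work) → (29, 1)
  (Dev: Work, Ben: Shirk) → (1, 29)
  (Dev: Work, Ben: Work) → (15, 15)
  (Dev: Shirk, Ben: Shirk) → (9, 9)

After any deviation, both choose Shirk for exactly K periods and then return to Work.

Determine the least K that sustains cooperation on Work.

IC: β(1−β^K)/(1−β) ≥ (29−15)/(15−9) = 7/3.
With β = 4/5: need 1 − β^K ≥ 7/3·(1−4/5)/(4/5), i.e. β^K ≤ 0.4167.
Since (4/5)^3 = 0.5120 and (4/5)^4 = 0.4096, the smallest such K is 4.

4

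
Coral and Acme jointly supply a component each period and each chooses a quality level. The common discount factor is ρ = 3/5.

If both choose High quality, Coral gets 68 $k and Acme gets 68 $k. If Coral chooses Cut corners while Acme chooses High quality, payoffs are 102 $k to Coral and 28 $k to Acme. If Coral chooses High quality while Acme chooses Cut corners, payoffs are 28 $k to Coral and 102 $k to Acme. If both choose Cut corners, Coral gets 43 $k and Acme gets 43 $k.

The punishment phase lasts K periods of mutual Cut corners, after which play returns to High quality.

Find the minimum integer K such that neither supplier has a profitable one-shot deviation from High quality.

5

Need Σ_{k=1}^{K} ρ^k ≥ (102−68)/(68−43) = 1.3600 at ρ = 3/5.
At K = 4 the sum is 1.3056 < 1.3600; at K = 5 it is 1.3834 ≥ 1.3600.
So the minimum punishment length is K = 5.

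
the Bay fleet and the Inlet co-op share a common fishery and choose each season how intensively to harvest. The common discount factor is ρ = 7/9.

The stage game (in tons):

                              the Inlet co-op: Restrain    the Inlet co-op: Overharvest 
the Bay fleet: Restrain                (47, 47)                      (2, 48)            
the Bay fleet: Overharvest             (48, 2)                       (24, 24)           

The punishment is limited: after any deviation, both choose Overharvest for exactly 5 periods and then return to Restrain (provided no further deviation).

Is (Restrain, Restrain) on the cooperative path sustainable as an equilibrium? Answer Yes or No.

Yes

Comparing payoff streams over the 6 periods until play realigns: cooperate → 47(1+ρ+…+ρ^5); deviate → 48 + 24(ρ+…+ρ^5).
Cooperation is sustained iff (47−24)(ρ+…+ρ^5) ≥ 48−47.
ρ+…+ρ^5 = 7/9·(1−(7/9)^5)/(1−7/9) = 2.5038, and (48−47)/(47−24) = 0.0435.
2.5038 ≥ 0.0435, so cooperation is sustainable.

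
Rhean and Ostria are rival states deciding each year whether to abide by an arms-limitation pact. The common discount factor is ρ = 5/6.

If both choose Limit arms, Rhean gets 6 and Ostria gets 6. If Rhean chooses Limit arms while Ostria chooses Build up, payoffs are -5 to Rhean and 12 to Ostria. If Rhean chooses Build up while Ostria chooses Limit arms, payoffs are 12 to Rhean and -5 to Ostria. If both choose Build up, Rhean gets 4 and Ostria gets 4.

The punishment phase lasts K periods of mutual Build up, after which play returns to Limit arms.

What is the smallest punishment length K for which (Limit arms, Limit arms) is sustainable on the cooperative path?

No profitable deviation requires (6−4)(ρ+…+ρ^K) ≥ 12−6, i.e. ρ+…+ρ^K ≥ 3 ≈ 3.0000.
With ρ = 5/6, the partial sums are K=1: 0.8333, K=2: 1.5278, K=3: 2.1065, K=4: 2.5887, K=5: 2.9906, K=6: 3.3255.
K = 6 is the first length at which the sum reaches 3.0000.

6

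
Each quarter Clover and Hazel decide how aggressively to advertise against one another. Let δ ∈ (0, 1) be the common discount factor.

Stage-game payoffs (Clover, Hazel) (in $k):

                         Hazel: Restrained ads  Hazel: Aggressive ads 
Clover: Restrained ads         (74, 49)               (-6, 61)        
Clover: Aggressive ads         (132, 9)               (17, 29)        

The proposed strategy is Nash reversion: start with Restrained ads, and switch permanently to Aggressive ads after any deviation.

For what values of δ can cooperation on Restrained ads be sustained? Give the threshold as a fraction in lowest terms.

58/115

For Clover: deviation gain 132−74 = 58, per-period punishment loss 74−17 = 57. IC gives δ ≥ 58/115.
For Hazel: gain 12, loss 20 per period, so δ ≥ 12/32 = 3/8.
The tighter constraint is Clover's, so cooperation needs δ ≥ 58/115.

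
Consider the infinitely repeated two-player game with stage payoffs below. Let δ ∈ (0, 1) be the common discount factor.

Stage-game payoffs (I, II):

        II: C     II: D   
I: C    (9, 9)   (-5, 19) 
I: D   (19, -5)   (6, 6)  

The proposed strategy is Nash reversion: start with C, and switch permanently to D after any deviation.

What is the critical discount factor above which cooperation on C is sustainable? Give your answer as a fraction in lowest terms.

10/13

9/(1−δ) ≥ 19 + 6δ/(1−δ)
9 ≥ 19 − 13δ
δ ≥ 10/13.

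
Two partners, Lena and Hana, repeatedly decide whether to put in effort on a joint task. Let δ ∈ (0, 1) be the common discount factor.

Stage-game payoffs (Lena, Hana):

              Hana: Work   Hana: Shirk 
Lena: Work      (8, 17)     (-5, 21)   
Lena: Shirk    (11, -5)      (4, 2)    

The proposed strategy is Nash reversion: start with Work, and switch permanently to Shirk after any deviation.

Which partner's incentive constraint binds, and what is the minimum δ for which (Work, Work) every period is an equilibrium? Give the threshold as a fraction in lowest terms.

Lena's threshold: (11−8)/(11−4) = 3/7.
Hana's threshold: (21−17)/(21−2) = 4/19.
3/7 > 4/19, so Lena binds and δ* = 3/7.

Lena; δ ≥ 3/7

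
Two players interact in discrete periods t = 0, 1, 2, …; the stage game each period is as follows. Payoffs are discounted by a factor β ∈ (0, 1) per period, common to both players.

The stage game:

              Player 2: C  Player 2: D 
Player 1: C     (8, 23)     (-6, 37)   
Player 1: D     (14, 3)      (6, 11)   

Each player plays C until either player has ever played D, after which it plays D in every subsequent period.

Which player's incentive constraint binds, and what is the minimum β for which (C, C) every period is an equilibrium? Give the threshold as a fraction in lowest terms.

Player 1: cooperation gives 8 each period; deviation gives 14 once then 6 forever.
  8/(1−β) ≥ 14 + 6β/(1−β) ⇒ β ≥ 6/8 = 3/4.
Player 2: cooperation gives 23 each period; deviation gives 37 once then 11 forever.
  β ≥ 14/26 = 7/13.
Both must hold, so the binding constraint is Player 1's: β ≥ 3/4.

Player 1; β ≥ 3/4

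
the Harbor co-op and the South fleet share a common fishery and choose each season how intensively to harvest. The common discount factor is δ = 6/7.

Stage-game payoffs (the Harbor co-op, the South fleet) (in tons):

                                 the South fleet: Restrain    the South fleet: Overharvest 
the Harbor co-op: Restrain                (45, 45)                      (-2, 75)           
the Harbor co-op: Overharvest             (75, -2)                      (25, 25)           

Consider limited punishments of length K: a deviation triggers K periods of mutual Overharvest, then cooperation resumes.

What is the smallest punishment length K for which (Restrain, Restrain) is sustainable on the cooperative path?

No profitable deviation requires (45−25)(δ+…+δ^K) ≥ 75−45, i.e. δ+…+δ^K ≥ 3/2 ≈ 1.5000.
With δ = 6/7, the partial sums are K=1: 0.8571, K=2: 1.5918.
K = 2 is the first length at which the sum reaches 1.5000.

2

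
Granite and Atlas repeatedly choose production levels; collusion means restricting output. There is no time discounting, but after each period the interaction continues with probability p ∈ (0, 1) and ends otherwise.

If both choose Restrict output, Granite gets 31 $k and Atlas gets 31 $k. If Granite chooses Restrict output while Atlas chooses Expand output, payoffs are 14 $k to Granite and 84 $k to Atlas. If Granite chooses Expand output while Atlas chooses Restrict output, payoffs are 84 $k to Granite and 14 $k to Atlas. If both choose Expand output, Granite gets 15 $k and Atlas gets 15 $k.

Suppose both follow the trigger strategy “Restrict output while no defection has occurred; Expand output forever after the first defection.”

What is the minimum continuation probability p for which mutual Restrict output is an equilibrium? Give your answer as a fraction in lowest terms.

53/69

With no time discounting, the continuation probability p plays the role of the discount factor.
Grim-trigger IC: 31/(1−p) ≥ 84 + 15p/(1−p) ⇒ p ≥ (84−31)/(84−15) = 53/69.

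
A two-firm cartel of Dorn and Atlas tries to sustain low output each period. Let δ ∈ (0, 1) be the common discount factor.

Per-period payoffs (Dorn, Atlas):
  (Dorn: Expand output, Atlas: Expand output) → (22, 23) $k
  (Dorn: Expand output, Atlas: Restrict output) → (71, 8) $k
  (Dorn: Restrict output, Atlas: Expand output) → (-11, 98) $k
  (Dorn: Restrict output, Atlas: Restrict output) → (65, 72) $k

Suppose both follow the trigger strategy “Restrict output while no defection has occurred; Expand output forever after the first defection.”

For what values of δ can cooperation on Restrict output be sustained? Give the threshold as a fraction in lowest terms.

26/75

For Dorn: deviation gain 71−65 = 6, per-period punishment loss 65−22 = 43. IC gives δ ≥ 6/49.
For Atlas: gain 26, loss 49 per period, so δ ≥ 26/75.
The tighter constraint is Atlas's, so cooperation needs δ ≥ 26/75.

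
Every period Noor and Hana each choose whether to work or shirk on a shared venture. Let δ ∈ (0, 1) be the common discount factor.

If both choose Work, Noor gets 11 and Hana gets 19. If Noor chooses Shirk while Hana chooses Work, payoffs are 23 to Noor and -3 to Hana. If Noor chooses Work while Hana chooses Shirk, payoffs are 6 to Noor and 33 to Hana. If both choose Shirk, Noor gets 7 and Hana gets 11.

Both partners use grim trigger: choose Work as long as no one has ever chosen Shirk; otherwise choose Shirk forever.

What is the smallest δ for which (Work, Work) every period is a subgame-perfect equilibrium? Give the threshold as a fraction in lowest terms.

3/4

Noor's threshold: (23−11)/(23−7) = 3/4.
Hana's threshold: (33−19)/(33−11) = 7/11.
3/4 > 7/11, so Noor binds and δ* = 3/4.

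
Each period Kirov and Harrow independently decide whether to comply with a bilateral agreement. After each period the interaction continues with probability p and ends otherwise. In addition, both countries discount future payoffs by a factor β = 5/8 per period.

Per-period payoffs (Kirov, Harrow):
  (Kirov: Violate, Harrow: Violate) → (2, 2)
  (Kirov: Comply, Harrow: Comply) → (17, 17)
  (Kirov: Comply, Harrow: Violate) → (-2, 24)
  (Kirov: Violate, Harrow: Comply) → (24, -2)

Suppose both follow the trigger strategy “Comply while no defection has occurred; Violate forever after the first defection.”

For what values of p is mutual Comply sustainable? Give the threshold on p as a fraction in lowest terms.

Expected continuation weight on next period's payoff is β·p = 5/8·p, which plays the role of the discount factor.
Cooperation requires 5/8·p ≥ (24−17)/(24−2) = 7/22, hence p ≥ 28/55.

28/55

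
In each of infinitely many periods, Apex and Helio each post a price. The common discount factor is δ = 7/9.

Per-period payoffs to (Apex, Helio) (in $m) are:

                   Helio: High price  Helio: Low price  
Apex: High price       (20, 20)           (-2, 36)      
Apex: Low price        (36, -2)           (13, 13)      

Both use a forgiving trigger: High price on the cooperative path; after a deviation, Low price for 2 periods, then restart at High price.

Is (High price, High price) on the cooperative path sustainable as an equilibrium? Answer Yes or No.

IC: δ+…+δ^2 ≥ (36−20)/(20−13) = 16/7.
At δ = 7/9: partial sum = 1.3827 < 2.2857. Cooperation not sustainable.

No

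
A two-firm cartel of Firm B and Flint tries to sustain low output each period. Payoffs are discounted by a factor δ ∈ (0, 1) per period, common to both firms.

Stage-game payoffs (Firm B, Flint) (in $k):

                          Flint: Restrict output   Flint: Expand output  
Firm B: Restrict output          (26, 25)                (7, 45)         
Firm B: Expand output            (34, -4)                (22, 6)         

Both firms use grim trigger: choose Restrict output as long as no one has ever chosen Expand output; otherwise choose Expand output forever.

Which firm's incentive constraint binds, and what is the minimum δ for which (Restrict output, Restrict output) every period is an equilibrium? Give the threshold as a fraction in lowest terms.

Firm B's threshold: (34−26)/(34−22) = 2/3.
Flint's threshold: (45−25)/(45−6) = 20/39.
2/3 > 20/39, so Firm B binds and δ* = 2/3.

Firm B; δ ≥ 2/3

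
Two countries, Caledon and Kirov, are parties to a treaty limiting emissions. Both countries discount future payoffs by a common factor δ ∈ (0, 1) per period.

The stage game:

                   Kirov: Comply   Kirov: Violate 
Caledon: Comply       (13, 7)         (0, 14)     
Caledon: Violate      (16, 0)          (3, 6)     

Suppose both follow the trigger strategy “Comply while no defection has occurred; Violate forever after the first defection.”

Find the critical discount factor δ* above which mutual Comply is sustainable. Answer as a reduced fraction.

Caledon's threshold: (16−13)/(16−3) = 3/13.
Kirov's threshold: (14−7)/(14−6) = 7/8.
3/13 < 7/8, so Kirov binds and δ* = 7/8.

7/8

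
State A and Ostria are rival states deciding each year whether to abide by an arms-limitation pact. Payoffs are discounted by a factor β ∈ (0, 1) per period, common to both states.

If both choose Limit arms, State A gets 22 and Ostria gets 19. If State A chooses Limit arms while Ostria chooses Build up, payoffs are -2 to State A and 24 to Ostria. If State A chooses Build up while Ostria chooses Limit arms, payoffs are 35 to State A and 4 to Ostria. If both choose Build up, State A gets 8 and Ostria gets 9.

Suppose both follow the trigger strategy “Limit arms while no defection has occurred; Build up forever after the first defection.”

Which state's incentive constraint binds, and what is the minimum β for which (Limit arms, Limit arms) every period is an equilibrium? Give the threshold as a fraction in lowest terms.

State A; β ≥ 13/27

For State A: deviation gain 35−22 = 13, per-period punishment loss 22−8 = 14. IC gives β ≥ 13/27.
For Ostria: gain 5, loss 10 per period, so β ≥ 5/15 = 1/3.
The tighter constraint is State A's, so cooperation needs β ≥ 13/27.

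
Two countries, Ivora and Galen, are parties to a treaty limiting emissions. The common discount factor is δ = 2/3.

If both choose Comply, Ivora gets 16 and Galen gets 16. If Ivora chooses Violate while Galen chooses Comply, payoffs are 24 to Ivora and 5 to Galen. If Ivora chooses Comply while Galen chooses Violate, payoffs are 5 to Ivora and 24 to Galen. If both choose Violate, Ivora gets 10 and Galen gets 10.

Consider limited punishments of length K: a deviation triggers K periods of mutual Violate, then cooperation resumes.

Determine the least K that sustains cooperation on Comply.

3

Need Σ_{k=1}^{K} δ^k ≥ (24−16)/(16−10) = 1.3333 at δ = 2/3.
At K = 2 the sum is 1.1111 < 1.3333; at K = 3 it is 1.4074 ≥ 1.3333.
So the minimum punishment length is K = 3.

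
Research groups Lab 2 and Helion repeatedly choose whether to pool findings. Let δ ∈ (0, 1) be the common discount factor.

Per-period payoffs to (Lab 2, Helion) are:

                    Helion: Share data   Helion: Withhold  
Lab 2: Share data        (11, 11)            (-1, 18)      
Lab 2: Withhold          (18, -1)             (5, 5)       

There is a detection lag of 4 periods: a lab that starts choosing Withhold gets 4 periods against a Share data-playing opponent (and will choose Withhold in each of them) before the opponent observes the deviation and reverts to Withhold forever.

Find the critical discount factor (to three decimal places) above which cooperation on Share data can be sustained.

0.857

A deviator earns 18 for 4 periods, then 5 forever; cooperating earns 11 forever. Multiplying the IC by (1−δ):
11 ≥ 18(1−δ^4) + 5δ^4, so 13·δ^4 ≥ 7 and δ^4 ≥ 7/13.
δ ≥ (7/13)^(1/4) ≈ 0.857.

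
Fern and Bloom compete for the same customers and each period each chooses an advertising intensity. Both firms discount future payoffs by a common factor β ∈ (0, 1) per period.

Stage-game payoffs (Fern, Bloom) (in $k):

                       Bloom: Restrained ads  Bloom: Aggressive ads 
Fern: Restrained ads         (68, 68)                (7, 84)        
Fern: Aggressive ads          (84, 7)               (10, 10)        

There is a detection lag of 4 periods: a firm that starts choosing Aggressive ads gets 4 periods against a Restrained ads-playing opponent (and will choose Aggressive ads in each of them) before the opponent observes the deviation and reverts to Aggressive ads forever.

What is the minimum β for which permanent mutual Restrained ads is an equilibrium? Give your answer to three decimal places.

Deviating for the 4 undetected periods gains 84−68 = 16 per period over cooperation, then loses 68−10 = 58 per period forever once punishment starts.
Gain: 16(1 + β + … + β^3); loss: 58·β^4/(1−β).
No profitable deviation ⇔ 16(1−β^4) ≤ 58·β^4, i.e. β^4 ≥ 16/(16+58) = 8/37.
Hence β ≥ (8/37)^(1/4) ≈ 0.682.

0.682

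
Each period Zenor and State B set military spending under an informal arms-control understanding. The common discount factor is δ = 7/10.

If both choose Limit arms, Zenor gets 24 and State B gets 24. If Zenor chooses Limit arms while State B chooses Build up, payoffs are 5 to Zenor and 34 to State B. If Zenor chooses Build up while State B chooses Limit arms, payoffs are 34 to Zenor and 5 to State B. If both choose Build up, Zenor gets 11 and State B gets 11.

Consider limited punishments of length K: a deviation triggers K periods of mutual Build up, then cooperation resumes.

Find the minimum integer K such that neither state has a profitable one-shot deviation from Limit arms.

2

IC: δ(1−δ^K)/(1−δ) ≥ (34−24)/(24−11) = 10/13.
With δ = 7/10: need 1 − δ^K ≥ 10/13·(1−7/10)/(7/10), i.e. δ^K ≤ 0.6703.
Since (7/10)^1 = 0.7000 and (7/10)^2 = 0.4900, the smallest such K is 2.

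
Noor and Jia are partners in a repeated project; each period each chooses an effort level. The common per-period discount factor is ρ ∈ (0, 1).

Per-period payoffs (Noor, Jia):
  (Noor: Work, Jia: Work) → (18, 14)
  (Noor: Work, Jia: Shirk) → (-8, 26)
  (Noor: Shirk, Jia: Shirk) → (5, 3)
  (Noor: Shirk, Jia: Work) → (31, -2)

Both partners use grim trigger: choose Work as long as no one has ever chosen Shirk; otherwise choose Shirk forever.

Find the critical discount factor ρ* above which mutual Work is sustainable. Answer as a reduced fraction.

12/23

Noor: cooperation gives 18 each period; deviation gives 31 once then 5 forever.
  18/(1−ρ) ≥ 31 + 5ρ/(1−ρ) ⇒ ρ ≥ 13/26 = 1/2.
Jia: cooperation gives 14 each period; deviation gives 26 once then 3 forever.
  ρ ≥ 12/23.
Both must hold, so the binding constraint is Jia's: ρ ≥ 12/23.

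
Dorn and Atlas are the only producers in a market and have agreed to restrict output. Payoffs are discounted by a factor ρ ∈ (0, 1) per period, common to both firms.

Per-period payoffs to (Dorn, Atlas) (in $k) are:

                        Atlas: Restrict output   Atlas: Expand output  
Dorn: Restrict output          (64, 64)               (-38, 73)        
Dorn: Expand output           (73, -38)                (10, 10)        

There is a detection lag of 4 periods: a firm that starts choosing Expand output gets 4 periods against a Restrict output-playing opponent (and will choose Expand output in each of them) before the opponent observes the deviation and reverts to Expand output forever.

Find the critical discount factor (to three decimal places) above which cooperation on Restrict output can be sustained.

A deviator earns 73 for 4 periods, then 10 forever; cooperating earns 64 forever. Multiplying the IC by (1−ρ):
64 ≥ 73(1−ρ^4) + 10ρ^4, so 63·ρ^4 ≥ 9 and ρ^4 ≥ 1/7.
ρ ≥ (1/7)^(1/4) ≈ 0.615.

0.615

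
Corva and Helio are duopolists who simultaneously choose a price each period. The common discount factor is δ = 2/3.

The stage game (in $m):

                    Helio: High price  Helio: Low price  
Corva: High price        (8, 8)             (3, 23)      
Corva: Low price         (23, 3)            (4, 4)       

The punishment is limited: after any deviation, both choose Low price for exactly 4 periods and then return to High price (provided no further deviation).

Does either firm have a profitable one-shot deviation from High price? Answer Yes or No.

Yes

IC: δ+…+δ^4 ≥ (23−8)/(8−4) = 15/4.
At δ = 2/3: partial sum = 1.6049 < 3.7500. Cooperation not sustainable.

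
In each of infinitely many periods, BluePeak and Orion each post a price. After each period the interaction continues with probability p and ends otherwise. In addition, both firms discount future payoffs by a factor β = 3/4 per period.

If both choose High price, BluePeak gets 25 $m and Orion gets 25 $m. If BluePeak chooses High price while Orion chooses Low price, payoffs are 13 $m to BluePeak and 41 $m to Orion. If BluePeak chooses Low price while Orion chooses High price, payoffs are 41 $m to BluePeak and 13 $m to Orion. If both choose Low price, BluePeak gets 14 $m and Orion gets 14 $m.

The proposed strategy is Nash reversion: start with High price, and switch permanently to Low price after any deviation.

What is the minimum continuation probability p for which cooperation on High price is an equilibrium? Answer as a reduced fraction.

Expected continuation weight on next period's payoff is β·p = 3/4·p, which plays the role of the discount factor.
Cooperation requires 3/4·p ≥ (41−25)/(41−14) = 16/27, hence p ≥ 64/81.

64/81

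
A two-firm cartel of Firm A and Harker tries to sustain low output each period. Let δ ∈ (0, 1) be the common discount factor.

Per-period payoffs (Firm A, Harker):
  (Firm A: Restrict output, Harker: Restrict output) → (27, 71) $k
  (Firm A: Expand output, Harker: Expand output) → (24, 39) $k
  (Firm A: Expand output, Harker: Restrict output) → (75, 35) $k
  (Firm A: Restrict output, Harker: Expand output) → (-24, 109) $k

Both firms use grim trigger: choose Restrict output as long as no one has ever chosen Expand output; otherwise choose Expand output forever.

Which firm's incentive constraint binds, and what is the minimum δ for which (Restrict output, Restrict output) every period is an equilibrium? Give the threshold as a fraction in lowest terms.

Firm A's threshold: (75−27)/(75−24) = 16/17.
Harker's threshold: (109−71)/(109−39) = 19/35.
16/17 > 19/35, so Firm A binds and δ* = 16/17.

Firm A; δ ≥ 16/17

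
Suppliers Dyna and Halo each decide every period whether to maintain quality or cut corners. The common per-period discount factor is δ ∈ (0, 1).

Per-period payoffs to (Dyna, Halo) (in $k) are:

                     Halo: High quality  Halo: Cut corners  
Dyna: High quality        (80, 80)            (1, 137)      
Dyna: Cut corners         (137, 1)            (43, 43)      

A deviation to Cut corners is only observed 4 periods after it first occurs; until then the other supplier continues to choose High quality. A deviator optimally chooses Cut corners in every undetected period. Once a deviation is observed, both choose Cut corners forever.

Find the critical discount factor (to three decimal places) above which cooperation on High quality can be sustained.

Deviating for the 4 undetected periods gains 137−80 = 57 per period over cooperation, then loses 80−43 = 37 per period forever once punishment starts.
Gain: 57(1 + δ + … + δ^3); loss: 37·δ^4/(1−δ).
No profitable deviation ⇔ 57(1−δ^4) ≤ 37·δ^4, i.e. δ^4 ≥ 57/(57+37) = 57/94.
Hence δ ≥ (57/94)^(1/4) ≈ 0.882.

0.882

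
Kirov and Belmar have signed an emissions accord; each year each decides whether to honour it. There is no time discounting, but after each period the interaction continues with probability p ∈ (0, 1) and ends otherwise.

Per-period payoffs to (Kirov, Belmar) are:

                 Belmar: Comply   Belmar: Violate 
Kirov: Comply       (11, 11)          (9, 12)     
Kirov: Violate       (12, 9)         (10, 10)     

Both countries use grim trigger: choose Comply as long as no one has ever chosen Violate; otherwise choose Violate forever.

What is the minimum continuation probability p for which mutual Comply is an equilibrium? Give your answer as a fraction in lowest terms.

1/2

With no time discounting, the continuation probability p plays the role of the discount factor.
Grim-trigger IC: 11/(1−p) ≥ 12 + 10p/(1−p) ⇒ p ≥ (12−11)/(12−10) = 1/2.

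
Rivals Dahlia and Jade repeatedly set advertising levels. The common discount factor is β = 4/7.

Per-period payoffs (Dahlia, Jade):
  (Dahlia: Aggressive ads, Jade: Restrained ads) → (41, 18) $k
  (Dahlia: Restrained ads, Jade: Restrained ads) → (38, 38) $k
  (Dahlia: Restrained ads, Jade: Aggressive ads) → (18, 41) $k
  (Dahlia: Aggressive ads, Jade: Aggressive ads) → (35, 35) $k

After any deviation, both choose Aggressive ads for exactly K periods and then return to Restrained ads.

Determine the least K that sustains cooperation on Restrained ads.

3

No profitable deviation requires (38−35)(β+…+β^K) ≥ 41−38, i.e. β+…+β^K ≥ 1 ≈ 1.0000.
With β = 4/7, the partial sums are K=1: 0.5714, K=2: 0.8980, K=3: 1.0845.
K = 3 is the first length at which the sum reaches 1.0000.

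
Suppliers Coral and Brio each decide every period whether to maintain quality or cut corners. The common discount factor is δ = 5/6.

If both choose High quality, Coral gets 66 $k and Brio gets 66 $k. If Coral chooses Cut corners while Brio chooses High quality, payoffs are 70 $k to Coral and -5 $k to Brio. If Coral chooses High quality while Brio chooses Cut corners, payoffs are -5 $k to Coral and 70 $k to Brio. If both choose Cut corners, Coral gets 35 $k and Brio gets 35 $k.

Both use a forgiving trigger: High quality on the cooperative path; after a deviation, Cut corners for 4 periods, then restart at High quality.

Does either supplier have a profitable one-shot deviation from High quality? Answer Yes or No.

Comparing payoff streams over the 5 periods until play realigns: cooperate → 66(1+δ+…+δ^4); deviate → 70 + 35(δ+…+δ^4).
Cooperation is sustained iff (66−35)(δ+…+δ^4) ≥ 70−66.
δ+…+δ^4 = 5/6·(1−(5/6)^4)/(1−5/6) = 2.5887, and (70−66)/(66−35) = 0.1290.
2.5887 ≥ 0.1290, so cooperation is sustainable.

No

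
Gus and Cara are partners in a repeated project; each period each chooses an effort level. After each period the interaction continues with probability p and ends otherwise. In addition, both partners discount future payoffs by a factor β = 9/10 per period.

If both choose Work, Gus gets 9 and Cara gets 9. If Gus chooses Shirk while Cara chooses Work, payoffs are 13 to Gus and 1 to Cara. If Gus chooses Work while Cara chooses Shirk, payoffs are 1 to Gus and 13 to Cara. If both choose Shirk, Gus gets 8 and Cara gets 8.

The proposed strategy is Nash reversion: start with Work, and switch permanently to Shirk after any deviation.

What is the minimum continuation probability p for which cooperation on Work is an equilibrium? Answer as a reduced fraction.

8/9

With continuation probability p and discount β, the effective per-period discount factor is βp.
Grim-trigger IC: βp ≥ (13−9)/(13−8) = 4/5.
So p ≥ (4/5)/(9/10) = 8/9.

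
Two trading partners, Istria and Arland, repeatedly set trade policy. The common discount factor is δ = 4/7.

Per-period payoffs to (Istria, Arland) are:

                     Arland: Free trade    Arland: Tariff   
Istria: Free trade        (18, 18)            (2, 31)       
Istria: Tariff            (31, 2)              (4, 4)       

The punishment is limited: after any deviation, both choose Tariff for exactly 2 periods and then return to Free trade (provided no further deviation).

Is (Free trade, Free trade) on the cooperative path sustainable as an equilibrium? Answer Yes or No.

No

A one-shot deviation gives 31 now, then 4 for 2 periods, then back to 18.
Gain from deviating: (31−18) today; loss: (18−4) in each of the next 2 periods.
No-deviation condition: (18−4)(δ+…+δ^2) ≥ 31−18, i.e. δ+…+δ^2 ≥ 13/14.
At δ = 4/7: δ+…+δ^2 = 0.8980 < 0.9286.
So cooperation is not sustainable.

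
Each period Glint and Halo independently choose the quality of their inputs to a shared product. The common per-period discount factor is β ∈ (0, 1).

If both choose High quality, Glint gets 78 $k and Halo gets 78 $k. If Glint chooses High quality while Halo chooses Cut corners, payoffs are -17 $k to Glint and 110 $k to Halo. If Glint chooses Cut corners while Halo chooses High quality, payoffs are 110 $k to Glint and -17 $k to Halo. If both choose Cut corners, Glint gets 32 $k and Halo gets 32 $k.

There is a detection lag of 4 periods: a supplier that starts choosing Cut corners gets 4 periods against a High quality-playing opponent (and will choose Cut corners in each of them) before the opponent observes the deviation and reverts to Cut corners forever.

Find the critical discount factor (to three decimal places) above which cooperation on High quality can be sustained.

0.800

Deviating for the 4 undetected periods gains 110−78 = 32 per period over cooperation, then loses 78−32 = 46 per period forever once punishment starts.
Gain: 32(1 + β + … + β^3); loss: 46·β^4/(1−β).
No profitable deviation ⇔ 32(1−β^4) ≤ 46·β^4, i.e. β^4 ≥ 32/(32+46) = 16/39.
Hence β ≥ (16/39)^(1/4) ≈ 0.800.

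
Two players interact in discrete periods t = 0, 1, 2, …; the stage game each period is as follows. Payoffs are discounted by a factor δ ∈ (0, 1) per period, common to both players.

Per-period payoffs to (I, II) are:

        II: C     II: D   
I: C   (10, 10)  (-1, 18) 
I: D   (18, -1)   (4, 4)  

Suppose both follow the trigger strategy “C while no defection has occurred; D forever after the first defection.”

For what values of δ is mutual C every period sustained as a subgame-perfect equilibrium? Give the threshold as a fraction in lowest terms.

Under grim trigger the critical discount factor is (T−C)/(T−P) with T = 18, C = 10, P = 4.
δ* = (18−10)/(18−4) = 8/14 = 4/7.

4/7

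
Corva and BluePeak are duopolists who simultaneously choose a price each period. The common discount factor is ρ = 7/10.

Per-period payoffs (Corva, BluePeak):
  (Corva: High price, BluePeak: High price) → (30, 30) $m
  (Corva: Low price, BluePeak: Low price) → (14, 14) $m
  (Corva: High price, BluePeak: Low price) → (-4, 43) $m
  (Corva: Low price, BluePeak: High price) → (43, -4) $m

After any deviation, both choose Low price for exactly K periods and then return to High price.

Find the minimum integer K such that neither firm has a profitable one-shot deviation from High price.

2

No profitable deviation requires (30−14)(ρ+…+ρ^K) ≥ 43−30, i.e. ρ+…+ρ^K ≥ 13/16 ≈ 0.8125.
With ρ = 7/10, the partial sums are K=1: 0.7000, K=2: 1.1900.
K = 2 is the first length at which the sum reaches 0.8125.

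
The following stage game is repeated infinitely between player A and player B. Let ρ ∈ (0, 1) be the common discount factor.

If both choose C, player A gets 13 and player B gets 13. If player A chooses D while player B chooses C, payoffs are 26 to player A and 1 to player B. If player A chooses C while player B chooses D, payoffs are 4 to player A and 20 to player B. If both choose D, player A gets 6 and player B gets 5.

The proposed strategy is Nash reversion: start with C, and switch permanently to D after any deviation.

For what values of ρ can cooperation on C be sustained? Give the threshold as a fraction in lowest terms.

13/20

For player A: deviation gain 26−13 = 13, per-period punishment loss 13−6 = 7. IC gives ρ ≥ 13/20.
For player B: gain 7, loss 8 per period, so ρ ≥ 7/15.
The tighter constraint is player A's, so cooperation needs ρ ≥ 13/20.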